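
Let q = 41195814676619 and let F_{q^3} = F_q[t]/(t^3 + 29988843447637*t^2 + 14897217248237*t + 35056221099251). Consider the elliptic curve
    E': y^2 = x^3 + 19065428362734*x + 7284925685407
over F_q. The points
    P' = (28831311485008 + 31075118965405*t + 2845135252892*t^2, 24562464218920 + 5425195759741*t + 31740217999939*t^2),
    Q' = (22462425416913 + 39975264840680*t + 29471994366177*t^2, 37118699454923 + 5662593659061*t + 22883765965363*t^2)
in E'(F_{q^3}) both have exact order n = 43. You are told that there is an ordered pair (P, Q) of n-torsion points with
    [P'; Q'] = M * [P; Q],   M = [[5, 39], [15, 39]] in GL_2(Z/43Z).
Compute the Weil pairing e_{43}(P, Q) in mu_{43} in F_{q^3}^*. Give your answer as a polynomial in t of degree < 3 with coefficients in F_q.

The 43-Weil pairing on E[43] over F_{41195814676619} is alternating-bilinear: e_{43}(P',Q') = e_{43}(P,Q)^det(M).
So e_{43}(P,Q) = e_{43}(P',Q')^{14}, since 40*14 = 1 mod 43.
Double-and-add over 101011: 6-1 doublings, 4-1 additions; each step l_{T,T}/v_{2T} or l_{T,P'}/v at Q'+S for random S.
e_{43}(P',Q') = 31454484147193 + 7878130292123*t + 20411299369039*t^2.
Hence e(P,Q) = 39278457657541 + 23134406576969*t + 35117592699463*t^2 in F_{41195814676619^3}^*.

39278457657541 + 23134406576969*t + 35117592699463*t^2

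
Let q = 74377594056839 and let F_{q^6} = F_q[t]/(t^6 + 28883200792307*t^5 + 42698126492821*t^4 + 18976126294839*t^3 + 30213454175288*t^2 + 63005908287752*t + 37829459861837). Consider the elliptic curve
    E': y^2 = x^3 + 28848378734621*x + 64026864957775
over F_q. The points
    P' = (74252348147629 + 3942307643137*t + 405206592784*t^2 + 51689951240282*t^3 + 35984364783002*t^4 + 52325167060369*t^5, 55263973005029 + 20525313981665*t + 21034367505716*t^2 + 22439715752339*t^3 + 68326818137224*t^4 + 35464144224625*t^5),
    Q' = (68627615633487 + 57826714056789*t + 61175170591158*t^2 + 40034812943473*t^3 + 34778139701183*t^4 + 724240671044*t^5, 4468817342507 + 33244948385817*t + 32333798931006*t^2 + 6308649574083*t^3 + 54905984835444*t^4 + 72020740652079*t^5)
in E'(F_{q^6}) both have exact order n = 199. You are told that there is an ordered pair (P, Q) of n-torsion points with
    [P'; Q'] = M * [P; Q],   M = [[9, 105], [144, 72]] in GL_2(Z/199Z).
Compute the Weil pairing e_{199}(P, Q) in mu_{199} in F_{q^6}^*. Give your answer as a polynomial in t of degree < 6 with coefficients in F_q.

57193548742636 + 12899525378187*t + 73555442330356*t^2 + 62281554752222*t^3 + 12383124431634*t^4 + 53751946235309*t^5

Alternating bilinearity on E[199] (values in mu_{199} in F_{74377594056839^6}) gives e(P',Q') = e(P,Q)^det(M).
det M = 9*72 - 105*144 = -14472 = 55 (mod 199); 55^{-1} = 76 (mod 199).
Miller loop for e_{199} over F_{74377594056839^6}: bits of 199 = 11000111; 7 double steps + 4 add steps, l/v at each.
So e_{199}(P',Q') = 6919168903872 + 61033035956325*t + 3313920865678*t^2 + 71541108066760*t^3 + 34210139017711*t^4 + 12367893866654*t^5.
Thus e_{199}(P,Q) = 57193548742636 + 12899525378187*t + 73555442330356*t^2 + 62281554752222*t^3 + 12383124431634*t^4 + 53751946235309*t^5.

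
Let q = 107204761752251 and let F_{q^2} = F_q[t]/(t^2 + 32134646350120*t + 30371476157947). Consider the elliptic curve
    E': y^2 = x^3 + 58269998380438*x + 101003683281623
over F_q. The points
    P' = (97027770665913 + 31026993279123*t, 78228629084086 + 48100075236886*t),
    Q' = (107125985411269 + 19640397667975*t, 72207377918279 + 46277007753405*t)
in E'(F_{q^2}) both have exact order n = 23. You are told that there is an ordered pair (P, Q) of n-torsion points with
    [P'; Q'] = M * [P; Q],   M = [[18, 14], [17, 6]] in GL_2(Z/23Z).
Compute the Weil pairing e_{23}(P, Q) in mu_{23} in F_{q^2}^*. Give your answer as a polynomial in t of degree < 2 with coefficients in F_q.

e_{23} is bilinear + alternating on E[23], so e_{23}(18*P + 14*Q, 17*P + 6*Q) = e_{23}(P,Q)^(18*6-14*17).
Hence e(P,Q) = e(P',Q')^{3} where 3 = 8^{-1} mod 23.
5-bit Miller (10111) on E'/F_{107204761752251} with a'=58269998380438, b'=101003683281623: accumulate tangent/chord ratios at Q'+S and P'+S'.
So e_{23}(P',Q') = 29933915731063 + 22831503756054*t.
Finally e_{23}(P,Q) = 60732941282584 + 88878325136523*t.

60732941282584 + 88878325136523*t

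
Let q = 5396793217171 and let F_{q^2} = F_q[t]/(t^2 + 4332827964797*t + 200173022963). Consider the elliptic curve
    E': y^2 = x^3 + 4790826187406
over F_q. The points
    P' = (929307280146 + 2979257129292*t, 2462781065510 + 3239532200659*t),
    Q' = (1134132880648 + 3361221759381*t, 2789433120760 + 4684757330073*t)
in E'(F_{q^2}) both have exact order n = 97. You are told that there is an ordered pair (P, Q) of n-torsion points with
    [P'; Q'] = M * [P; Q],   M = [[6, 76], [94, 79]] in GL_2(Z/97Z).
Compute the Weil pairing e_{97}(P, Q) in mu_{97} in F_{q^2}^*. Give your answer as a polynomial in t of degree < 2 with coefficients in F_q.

4028915353318 + 5037734088428*t

Alternating bilinearity on E[97] (values in mu_{97} in F_{5396793217171^2}) gives e(P',Q') = e(P,Q)^det(M).
6*79 - 76*94 = -6670; reduced mod 97: det = 23, inverse 38.
Build f_{97,P'} and f_{97,Q'} via the 7-bit ladder of 97=1100001_2; evaluate at shifted divisors; quotient in F_{5396793217171^2}.
Result: e(P',Q') = 4776367370599 + 5247781828004*t.
Finally e_{97}(P,Q) = 4028915353318 + 5037734088428*t.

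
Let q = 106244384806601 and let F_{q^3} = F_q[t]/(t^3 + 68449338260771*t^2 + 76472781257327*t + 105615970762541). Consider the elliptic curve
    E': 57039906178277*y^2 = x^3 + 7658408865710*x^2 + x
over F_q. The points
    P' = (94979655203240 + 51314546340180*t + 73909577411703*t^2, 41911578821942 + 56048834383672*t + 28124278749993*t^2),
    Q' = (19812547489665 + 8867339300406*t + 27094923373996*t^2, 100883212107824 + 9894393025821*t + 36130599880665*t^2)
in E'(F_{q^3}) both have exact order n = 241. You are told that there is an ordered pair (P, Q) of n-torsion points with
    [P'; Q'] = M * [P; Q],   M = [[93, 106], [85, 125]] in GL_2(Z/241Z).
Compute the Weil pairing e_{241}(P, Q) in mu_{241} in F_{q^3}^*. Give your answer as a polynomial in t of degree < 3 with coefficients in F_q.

Under M = [[93,106],[85,125]] in GL_2(Z/241), e_{241}(P',Q') = e_{241}(P,Q)^(93*125-106*85 mod 241).
det M = 93*125 - 106*85 = 2615 = 205 (mod 241); 205^{-1} = 87 (mod 241).
(x,y)|->(13447170216479x+36403924998517,13447170216479y) sends E' to y^2=x^3+44639808274942*x+97518849509371.
8-bit Miller (11110001) on E'/F_{106244384806601} with a'=44639808274942, b'=97518849509371: accumulate tangent/chord ratios at Q'+S and P'+S'.
Result: e(P',Q') = 52377855260265 + 7978460318138*t + 25892070693275*t^2.
(52377855260265 + 7978460318138*t + 25892070693275*t^2)^{87} mod (106244384806601,f) = 82475382996102 + 39977592383265*t + 9521911054950*t^2.

82475382996102 + 39977592383265*t + 9521911054950*t^2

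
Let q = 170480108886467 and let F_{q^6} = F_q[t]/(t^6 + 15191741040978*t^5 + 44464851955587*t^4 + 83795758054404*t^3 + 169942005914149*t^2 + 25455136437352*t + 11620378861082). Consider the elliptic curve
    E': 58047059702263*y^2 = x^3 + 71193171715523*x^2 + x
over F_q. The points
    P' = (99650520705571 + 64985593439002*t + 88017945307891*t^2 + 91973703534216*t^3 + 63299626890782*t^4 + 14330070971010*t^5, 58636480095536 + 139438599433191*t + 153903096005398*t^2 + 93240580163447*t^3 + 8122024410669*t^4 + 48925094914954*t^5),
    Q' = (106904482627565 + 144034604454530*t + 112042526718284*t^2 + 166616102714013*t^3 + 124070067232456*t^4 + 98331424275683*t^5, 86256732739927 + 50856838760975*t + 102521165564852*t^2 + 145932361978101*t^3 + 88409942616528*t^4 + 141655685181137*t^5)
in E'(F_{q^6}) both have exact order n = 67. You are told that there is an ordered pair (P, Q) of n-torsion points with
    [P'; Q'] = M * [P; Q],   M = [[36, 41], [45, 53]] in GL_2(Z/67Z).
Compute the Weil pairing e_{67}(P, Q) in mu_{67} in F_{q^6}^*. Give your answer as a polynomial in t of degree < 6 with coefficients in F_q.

e_{67}(aP+bQ,cP+dQ) = e_{67}(P,Q)^(ad-bc); with (a,b,c,d)=(36,41,45,53) this gives the det-67 law.
Hence e(P,Q) = e(P',Q')^{50} where 50 = 63^{-1} mod 67.
Undo Montgomery via alpha=104306668601665, beta=29973898883324: (a',b')=(69161312228446,74556970598976) over F_{170480108886467}.
Run Miller on y^2=x^3+69161312228446*x+74556970598976 over F_{170480108886467}: ladder 1000011 (7 bits); e = f_P(D_Q)/f_Q(D_P).
The quotient is 25606020099626 + 121948579521008*t + 52448710359163*t^2 + 53117139782690*t^3 + 63674179956662*t^4 + 163374099617395*t^5.
Thus e_{67}(P,Q) = 10870521284146 + 158648689562449*t + 89712746699365*t^2 + 113570476293673*t^3 + 32612419534720*t^4 + 135714804564711*t^5.

10870521284146 + 158648689562449*t + 89712746699365*t^2 + 113570476293673*t^3 + 32612419534720*t^4 + 135714804564711*t^5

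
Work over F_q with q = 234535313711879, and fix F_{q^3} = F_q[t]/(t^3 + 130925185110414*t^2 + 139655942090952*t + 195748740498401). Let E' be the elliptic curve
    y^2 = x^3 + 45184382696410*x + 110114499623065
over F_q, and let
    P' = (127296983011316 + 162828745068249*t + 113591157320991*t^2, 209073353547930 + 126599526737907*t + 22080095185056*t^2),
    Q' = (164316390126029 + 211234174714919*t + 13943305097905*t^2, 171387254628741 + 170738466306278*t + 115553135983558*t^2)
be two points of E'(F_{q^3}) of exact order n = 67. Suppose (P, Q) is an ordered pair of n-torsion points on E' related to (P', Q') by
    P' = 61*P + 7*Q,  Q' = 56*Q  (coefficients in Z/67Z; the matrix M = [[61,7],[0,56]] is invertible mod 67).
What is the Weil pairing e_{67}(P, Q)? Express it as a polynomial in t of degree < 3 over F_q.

e_{67} is bilinear + alternating on E[67], so e_{67}(61*P + 7*Q, 56*Q) = e_{67}(P,Q)^(61*56-7*0).
So e_{67}(P,Q) = e_{67}(P',Q')^{66}, since 66*66 = 1 mod 67.
Miller loop for e_{67} over F_{234535313711879^3}: bits of 67 = 1000011; 6 double steps + 2 add steps, l/v at each.
f_P(D_Q)/f_Q(D_P) = 61844527954715 + 97875124556203*t + 112020792342814*t^2.
Raise to 66: e(P,Q) = 204680389353549 + 141518288332895*t + 196330089510407*t^2 in mu_{67}.

204680389353549 + 141518288332895*t + 196330089510407*t^2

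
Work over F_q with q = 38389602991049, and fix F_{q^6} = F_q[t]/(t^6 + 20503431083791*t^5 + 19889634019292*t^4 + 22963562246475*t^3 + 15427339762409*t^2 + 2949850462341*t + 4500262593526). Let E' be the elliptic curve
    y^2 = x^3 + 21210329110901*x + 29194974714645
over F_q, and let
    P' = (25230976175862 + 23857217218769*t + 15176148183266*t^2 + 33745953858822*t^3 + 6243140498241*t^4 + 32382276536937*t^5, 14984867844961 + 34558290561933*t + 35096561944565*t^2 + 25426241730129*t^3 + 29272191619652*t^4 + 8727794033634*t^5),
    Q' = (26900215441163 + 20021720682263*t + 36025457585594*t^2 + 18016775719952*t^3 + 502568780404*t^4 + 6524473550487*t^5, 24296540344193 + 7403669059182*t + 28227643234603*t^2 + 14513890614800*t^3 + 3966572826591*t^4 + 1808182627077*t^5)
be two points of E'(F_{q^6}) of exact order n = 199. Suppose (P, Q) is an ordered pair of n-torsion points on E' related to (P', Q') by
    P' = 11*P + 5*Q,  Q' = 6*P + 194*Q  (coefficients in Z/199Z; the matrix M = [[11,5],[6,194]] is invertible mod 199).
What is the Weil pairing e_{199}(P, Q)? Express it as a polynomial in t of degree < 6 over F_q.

22403381913702 + 15889046549942*t + 6905785619294*t^2 + 34036577051364*t^3 + 31452400830589*t^4 + 31240229313110*t^5

Since e_{199}(P,P)=e_{199}(Q,Q)=1 and e_{199}(Q,P)=e_{199}(P,Q)^{-1}, expanding e_{199}(11*P + 5*Q,6*P + 194*Q) leaves e(P,Q)^det(M).
So e_{199}(P,Q) = e_{199}(P',Q')^{103}, since 114*103 = 1 mod 199.
8-bit Miller (11000111) on E'/F_{38389602991049} with a'=21210329110901, b'=29194974714645: accumulate tangent/chord ratios at Q'+S and P'+S'.
The quotient is 15952300712257 + 14236667758327*t + 5937804263424*t^2 + 12737236493674*t^3 + 32335135977087*t^4 + 26666098207005*t^5.
Raise to 103: e(P,Q) = 22403381913702 + 15889046549942*t + 6905785619294*t^2 + 34036577051364*t^3 + 31452400830589*t^4 + 31240229313110*t^5 in mu_{199}.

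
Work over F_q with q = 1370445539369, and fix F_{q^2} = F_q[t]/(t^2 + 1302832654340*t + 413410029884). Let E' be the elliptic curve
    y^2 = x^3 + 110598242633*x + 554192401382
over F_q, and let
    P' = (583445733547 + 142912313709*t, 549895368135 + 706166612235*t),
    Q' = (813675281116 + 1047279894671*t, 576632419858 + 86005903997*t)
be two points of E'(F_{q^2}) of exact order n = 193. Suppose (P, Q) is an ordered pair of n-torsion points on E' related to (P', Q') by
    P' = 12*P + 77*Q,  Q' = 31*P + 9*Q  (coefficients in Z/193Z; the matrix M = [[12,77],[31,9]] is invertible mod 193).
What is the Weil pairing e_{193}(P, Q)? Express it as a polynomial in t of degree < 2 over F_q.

124230910245 + 521576442205*t

e_{193} is bilinear + alternating on E[193], so e_{193}(12*P + 77*Q, 31*P + 9*Q) = e_{193}(P,Q)^(12*9-77*31).
Inverting 37 mod 193: 120. Thus e_{193}(P,Q) = e(P',Q')^{120}.
Double-and-add over 11000001: 8-1 doublings, 3-1 additions; each step l_{T,T}/v_{2T} or l_{T,P'}/v at Q'+S for random S.
f_P(D_Q)/f_Q(D_P) = 152364307530 + 905479745648*t.
(152364307530 + 905479745648*t)^{120} mod (1370445539369,f) = 124230910245 + 521576442205*t.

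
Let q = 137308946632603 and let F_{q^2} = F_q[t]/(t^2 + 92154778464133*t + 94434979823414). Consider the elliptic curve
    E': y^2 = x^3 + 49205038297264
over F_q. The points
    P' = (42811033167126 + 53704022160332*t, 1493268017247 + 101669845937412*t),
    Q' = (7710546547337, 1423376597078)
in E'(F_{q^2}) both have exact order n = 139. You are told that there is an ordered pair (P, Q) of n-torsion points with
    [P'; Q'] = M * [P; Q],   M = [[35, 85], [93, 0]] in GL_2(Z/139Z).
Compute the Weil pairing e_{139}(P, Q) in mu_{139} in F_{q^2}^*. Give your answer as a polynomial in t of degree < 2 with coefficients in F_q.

Under M = [[35,85],[93,0]] in GL_2(Z/139), e_{139}(P',Q') = e_{139}(P,Q)^(35*0-85*93 mod 139).
det M = 35*0 - 85*93 = -7905 = 18 (mod 139); 18^{-1} = 85 (mod 139).
Miller loop for e_{139} over F_{137308946632603^2}: bits of 139 = 10001011; 7 double steps + 3 add steps, l/v at each.
e_{139}(P',Q') = 57179661945388 + 117018141186622*t.
Thus e_{139}(P,Q) = 105859840771430 + 82410257761327*t.

105859840771430 + 82410257761327*t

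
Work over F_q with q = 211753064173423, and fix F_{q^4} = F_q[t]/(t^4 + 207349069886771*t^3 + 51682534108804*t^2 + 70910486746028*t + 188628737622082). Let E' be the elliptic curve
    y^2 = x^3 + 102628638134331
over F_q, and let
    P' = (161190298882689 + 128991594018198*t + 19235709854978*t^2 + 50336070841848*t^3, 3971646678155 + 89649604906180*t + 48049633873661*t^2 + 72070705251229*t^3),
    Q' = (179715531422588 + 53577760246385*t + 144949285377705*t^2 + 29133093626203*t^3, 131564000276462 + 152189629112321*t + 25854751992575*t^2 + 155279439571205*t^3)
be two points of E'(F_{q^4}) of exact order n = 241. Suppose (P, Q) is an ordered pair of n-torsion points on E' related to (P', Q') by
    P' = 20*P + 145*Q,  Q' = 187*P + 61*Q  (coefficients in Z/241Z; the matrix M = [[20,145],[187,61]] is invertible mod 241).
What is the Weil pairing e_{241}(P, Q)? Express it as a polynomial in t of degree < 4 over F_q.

28693722488901 + 9317644358146*t + 182055473453463*t^2 + 3170436265403*t^3

Under M = [[20,145],[187,61]] in GL_2(Z/241), e_{241}(P',Q') = e_{241}(P,Q)^(20*61-145*187 mod 241).
Inverting 133 mod 241: 29. Thus e_{241}(P,Q) = e(P',Q')^{29}.
8-bit Miller (11110001) on E'/F_{211753064173423} with a'=0, b'=102628638134331: accumulate tangent/chord ratios at Q'+S and P'+S'.
The quotient is 162158418327872 + 14365529501246*t + 193653328280301*t^2 + 160614899133238*t^3.
(162158418327872 + 14365529501246*t + 193653328280301*t^2 + 160614899133238*t^3)^{29} mod (211753064173423,f) = 28693722488901 + 9317644358146*t + 182055473453463*t^2 + 3170436265403*t^3.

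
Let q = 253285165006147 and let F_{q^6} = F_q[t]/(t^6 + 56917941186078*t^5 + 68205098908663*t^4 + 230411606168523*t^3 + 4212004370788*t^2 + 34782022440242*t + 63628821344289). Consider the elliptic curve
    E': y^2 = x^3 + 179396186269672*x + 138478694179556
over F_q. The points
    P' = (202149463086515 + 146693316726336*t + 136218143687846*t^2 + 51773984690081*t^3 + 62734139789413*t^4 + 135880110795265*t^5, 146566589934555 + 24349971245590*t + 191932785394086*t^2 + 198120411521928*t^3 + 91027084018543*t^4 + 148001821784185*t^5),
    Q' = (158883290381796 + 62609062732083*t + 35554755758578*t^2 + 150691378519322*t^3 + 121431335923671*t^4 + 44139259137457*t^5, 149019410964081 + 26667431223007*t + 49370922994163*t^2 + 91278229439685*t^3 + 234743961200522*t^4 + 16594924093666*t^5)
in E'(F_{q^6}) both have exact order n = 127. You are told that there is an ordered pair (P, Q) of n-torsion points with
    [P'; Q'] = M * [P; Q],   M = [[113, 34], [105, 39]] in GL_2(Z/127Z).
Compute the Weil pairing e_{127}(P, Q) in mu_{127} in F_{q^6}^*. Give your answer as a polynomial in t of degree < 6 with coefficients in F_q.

110489910407411 + 225695617468955*t + 77570632031928*t^2 + 62215560437317*t^3 + 124108496774524*t^4 + 229887509081631*t^5

e_{127} is bilinear + alternating on E[127], so e_{127}(113*P + 34*Q, 105*P + 39*Q) = e_{127}(P,Q)^(113*39-34*105).
So e_{127}(P,Q) = e_{127}(P',Q')^{105}, since 75*105 = 1 mod 127.
Run Miller on y^2=x^3+179396186269672*x+138478694179556 over F_{253285165006147}: ladder 1111111 (7 bits); e = f_P(D_Q)/f_Q(D_P).
f_P(D_Q)/f_Q(D_P) = 42198412951057 + 159435746529202*t + 167396375165882*t^2 + 238957471989019*t^3 + 29884483582099*t^4 + 154889053864376*t^5.
Thus e_{127}(P,Q) = 110489910407411 + 225695617468955*t + 77570632031928*t^2 + 62215560437317*t^3 + 124108496774524*t^4 + 229887509081631*t^5.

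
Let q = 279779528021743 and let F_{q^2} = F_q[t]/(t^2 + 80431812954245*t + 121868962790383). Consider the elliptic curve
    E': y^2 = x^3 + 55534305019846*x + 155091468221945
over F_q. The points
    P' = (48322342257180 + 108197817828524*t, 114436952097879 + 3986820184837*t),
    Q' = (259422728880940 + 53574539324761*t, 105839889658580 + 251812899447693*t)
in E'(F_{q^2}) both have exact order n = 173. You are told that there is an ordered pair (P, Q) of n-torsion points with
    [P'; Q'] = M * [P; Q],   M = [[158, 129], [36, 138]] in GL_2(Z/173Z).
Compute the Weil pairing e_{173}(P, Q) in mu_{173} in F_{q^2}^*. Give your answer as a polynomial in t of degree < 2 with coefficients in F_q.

The 173-Weil pairing on E[173] over F_{279779528021743} is alternating-bilinear: e_{173}(P',Q') = e_{173}(P,Q)^det(M).
det(M) mod 173 = 33; its inverse in (Z/173)^* is 21 (check: 33*21 mod 173 = 1).
n = 173 = (10101101)_2 (8 bits, wt 5); accumulate f_{173,P'}(Q'+S)/f_{173,P'}(S) along the 7-step ladder.
Miller gives e_{173}(P',Q') = 117441311163615 + 223173373082278*t in F_{279779528021743^2}.
(117441311163615 + 223173373082278*t)^{21} mod (279779528021743,f) = 224147654721005 + 32371233543548*t.

224147654721005 + 32371233543548*t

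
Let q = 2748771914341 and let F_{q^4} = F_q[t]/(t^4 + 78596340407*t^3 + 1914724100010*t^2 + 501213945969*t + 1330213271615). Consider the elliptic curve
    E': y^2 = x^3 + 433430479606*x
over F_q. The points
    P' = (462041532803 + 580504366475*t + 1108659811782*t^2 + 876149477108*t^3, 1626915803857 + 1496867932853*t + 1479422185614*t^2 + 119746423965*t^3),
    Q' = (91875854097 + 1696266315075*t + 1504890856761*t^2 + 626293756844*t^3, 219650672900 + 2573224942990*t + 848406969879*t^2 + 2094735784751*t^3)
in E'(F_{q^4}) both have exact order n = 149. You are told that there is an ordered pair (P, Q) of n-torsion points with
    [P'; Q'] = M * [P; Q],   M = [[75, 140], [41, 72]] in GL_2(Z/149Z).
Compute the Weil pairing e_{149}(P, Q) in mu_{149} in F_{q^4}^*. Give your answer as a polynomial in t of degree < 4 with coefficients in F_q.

Under M = [[75,140],[41,72]] in GL_2(Z/149), e_{149}(P',Q') = e_{149}(P,Q)^(75*72-140*41 mod 149).
Hence e(P,Q) = e(P',Q')^{39} where 39 = 107^{-1} mod 149.
Build f_{149,P'} and f_{149,Q'} via the 8-bit ladder of 149=10010101_2; evaluate at shifted divisors; quotient in F_{2748771914341^4}.
Miller gives e_{149}(P',Q') = 121800433988 + 172910901001*t + 1660513853207*t^2 + 1791525299466*t^3 in F_{2748771914341^4}.
(121800433988 + 172910901001*t + 1660513853207*t^2 + 1791525299466*t^3)^{39} mod (2748771914341,f) = 90273554530 + 2530595202325*t + 2358487551733*t^2 + 1671316408461*t^3.

90273554530 + 2530595202325*t + 2358487551733*t^2 + 1671316408461*t^3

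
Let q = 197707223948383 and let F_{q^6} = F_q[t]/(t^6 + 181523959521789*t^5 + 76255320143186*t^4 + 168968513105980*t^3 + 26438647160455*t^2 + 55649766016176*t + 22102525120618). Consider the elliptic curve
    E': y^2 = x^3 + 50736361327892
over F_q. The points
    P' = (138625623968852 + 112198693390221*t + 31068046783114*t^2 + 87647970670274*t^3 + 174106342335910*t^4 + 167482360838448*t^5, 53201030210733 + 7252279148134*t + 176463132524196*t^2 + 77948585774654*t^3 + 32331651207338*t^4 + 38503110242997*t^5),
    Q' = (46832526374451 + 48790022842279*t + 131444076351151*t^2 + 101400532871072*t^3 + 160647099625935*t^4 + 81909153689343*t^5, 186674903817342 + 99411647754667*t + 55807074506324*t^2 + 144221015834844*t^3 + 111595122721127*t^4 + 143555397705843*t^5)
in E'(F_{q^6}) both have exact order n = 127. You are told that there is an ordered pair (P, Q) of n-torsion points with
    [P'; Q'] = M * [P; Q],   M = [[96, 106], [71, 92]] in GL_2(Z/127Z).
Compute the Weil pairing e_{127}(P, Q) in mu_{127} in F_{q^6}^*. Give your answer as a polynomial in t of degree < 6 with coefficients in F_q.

The 127-Weil pairing on E[127] over F_{197707223948383} is alternating-bilinear: e_{127}(P',Q') = e_{127}(P,Q)^det(M).
96*92 - 106*71 = 1306; reduced mod 127: det = 36, inverse 60.
Build f_{127,P'} and f_{127,Q'} via the 7-bit ladder of 127=1111111_2; evaluate at shifted divisors; quotient in F_{197707223948383^6}.
Result: e(P',Q') = 147513688804754 + 58858389604588*t + 100093413658928*t^2 + 51001774513190*t^3 + 172935365262391*t^4 + 57516085759286*t^5.
Hence e(P,Q) = 166224827631052 + 84272113392096*t + 181143615369180*t^2 + 161002517344588*t^3 + 152109469590633*t^4 + 140068360778306*t^5 in F_{197707223948383^6}^*.

166224827631052 + 84272113392096*t + 181143615369180*t^2 + 161002517344588*t^3 + 152109469590633*t^4 + 140068360778306*t^5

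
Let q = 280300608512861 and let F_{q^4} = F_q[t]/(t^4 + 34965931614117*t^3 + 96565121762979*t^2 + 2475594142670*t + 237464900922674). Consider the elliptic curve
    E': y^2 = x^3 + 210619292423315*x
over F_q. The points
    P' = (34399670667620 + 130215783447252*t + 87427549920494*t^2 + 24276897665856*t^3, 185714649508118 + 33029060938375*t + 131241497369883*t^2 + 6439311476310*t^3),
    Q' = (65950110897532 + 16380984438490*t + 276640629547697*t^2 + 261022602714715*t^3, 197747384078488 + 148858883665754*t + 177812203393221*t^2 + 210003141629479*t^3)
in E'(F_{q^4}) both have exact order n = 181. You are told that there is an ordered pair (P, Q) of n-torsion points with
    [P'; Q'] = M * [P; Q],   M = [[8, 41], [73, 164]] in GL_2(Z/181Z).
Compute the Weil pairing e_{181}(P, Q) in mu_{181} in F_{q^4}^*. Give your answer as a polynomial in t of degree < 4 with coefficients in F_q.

179162105294683 + 8962462014601*t + 63481464267948*t^2 + 57768997573804*t^3

Alternating bilinearity on E[181] (values in mu_{181} in F_{280300608512861^4}) gives e(P',Q') = e(P,Q)^det(M).
det(M) mod 181 = 129; its inverse in (Z/181)^* is 87 (check: 129*87 mod 181 = 1).
Run Miller on y^2=x^3+210619292423315*x over F_{280300608512861}: ladder 10110101 (8 bits); e = f_P(D_Q)/f_Q(D_P).
Miller gives e_{181}(P',Q') = 165412455678520 + 5461931940139*t + 165613939657603*t^2 + 108231661793761*t^3 in F_{280300608512861^4}.
Thus e_{181}(P,Q) = 179162105294683 + 8962462014601*t + 63481464267948*t^2 + 57768997573804*t^3.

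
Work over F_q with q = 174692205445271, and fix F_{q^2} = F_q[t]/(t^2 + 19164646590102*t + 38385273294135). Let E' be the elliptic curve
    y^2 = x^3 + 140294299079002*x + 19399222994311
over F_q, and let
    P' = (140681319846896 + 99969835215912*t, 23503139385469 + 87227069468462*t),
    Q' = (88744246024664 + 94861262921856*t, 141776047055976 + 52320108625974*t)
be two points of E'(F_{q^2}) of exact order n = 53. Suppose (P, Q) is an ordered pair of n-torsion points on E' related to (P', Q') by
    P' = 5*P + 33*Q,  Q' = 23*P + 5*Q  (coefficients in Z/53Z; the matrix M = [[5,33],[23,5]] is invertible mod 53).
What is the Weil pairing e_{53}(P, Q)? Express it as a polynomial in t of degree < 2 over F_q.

Since e_{53}(P,P)=e_{53}(Q,Q)=1 and e_{53}(Q,P)=e_{53}(P,Q)^{-1}, expanding e_{53}(5*P + 33*Q,23*P + 5*Q) leaves e(P,Q)^det(M).
So e_{53}(P,Q) = e_{53}(P',Q')^{20}, since 8*20 = 1 mod 53.
6-bit Miller (110101) on E'/F_{174692205445271} with a'=140294299079002, b'=19399222994311: accumulate tangent/chord ratios at Q'+S and P'+S'.
So e_{53}(P',Q') = 43934477282217 + 114133666541086*t.
Hence e(P,Q) = 154972632687819 + 103077058759508*t in F_{174692205445271^2}^*.

154972632687819 + 103077058759508*t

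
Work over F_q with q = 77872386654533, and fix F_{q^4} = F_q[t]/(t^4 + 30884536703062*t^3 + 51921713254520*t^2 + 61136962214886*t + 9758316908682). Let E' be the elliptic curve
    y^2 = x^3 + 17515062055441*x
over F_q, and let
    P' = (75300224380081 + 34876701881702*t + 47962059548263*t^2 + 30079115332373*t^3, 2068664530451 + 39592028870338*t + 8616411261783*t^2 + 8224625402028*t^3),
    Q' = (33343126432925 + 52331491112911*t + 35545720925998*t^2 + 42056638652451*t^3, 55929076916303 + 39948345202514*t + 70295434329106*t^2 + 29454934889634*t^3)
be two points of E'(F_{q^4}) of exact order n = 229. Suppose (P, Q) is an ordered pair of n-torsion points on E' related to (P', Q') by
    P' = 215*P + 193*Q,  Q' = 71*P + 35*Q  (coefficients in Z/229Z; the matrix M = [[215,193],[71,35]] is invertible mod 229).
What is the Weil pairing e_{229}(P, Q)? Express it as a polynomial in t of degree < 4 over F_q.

44582111594946 + 33425332782018*t + 21378815434213*t^2 + 58107155306882*t^3

e_{229}(aP+bQ,cP+dQ) = e_{229}(P,Q)^(ad-bc); with (a,b,c,d)=(215,193,71,35) this gives the det-229 law.
det(M) mod 229 = 5; its inverse in (Z/229)^* is 46 (check: 5*46 mod 229 = 1).
Miller loop for e_{229} over F_{77872386654533^4}: bits of 229 = 11100101; 7 double steps + 4 add steps, l/v at each.
Miller gives e_{229}(P',Q') = 18077981871936 + 19342673664567*t + 48546623824412*t^2 + 10192441885126*t^3 in F_{77872386654533^4}.
(18077981871936 + 19342673664567*t + 48546623824412*t^2 + 10192441885126*t^3)^{46} mod (77872386654533,f) = 44582111594946 + 33425332782018*t + 21378815434213*t^2 + 58107155306882*t^3.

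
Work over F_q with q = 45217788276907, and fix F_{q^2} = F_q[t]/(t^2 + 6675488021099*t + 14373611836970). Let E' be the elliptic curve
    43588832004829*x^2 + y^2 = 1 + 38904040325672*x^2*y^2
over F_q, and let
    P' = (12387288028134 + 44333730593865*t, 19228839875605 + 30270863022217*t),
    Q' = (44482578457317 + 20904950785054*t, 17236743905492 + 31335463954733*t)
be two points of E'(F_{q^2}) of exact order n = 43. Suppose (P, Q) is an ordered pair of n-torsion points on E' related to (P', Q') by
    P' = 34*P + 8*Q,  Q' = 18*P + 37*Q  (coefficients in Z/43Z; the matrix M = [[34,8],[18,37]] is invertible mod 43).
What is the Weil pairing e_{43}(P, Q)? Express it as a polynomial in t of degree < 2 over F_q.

6598141141596 + 14683839270941*t

The 43-Weil pairing on E[43] over F_{45217788276907} is alternating-bilinear: e_{43}(P',Q') = e_{43}(P,Q)^det(M).
So e_{43}(P,Q) = e_{43}(P',Q')^{32}, since 39*32 = 1 mod 43.
Map (x,y)_Ed via u=(1+y)/(1-y), v=(1+y)/((1-y)x) to Montgomery A=25697135756042,B=10139870457699; then to (a',b')=(32607499001504,42714494364384).
n = 43 = (101011)_2 (6 bits, wt 4); accumulate f_{43,P'}(Q'+S)/f_{43,P'}(S) along the 5-step ladder.
Miller gives e_{43}(P',Q') = 4210536874090 + 21638003391147*t in F_{45217788276907^2}.
Hence e(P,Q) = 6598141141596 + 14683839270941*t in F_{45217788276907^2}^*.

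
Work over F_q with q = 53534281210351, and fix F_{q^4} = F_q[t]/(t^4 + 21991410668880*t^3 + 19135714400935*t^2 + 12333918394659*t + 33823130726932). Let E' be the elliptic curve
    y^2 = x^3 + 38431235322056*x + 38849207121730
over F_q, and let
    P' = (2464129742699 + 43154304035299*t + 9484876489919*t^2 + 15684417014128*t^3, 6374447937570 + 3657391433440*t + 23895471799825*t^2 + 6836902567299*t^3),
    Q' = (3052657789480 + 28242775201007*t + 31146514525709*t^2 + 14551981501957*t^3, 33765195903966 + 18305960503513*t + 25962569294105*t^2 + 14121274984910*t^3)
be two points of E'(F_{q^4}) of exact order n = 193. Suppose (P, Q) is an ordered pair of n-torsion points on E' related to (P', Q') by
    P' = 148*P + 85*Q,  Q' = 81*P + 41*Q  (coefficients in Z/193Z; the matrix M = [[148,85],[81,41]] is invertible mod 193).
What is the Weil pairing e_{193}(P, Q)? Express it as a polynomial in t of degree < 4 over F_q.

e_{193} is bilinear + alternating on E[193], so e_{193}(148*P + 85*Q, 81*P + 41*Q) = e_{193}(P,Q)^(148*41-85*81).
148*41 - 85*81 = -817; reduced mod 193: det = 148, inverse 30.
Double-and-add over 11000001: 8-1 doublings, 3-1 additions; each step l_{T,T}/v_{2T} or l_{T,P'}/v at Q'+S for random S.
The quotient is 46214432166007 + 51206242720671*t + 18278244220731*t^2 + 51475590604220*t^3.
Thus e_{193}(P,Q) = 36939958023978 + 50385771018333*t + 51941977867767*t^2 + 19758576501522*t^3.

36939958023978 + 50385771018333*t + 51941977867767*t^2 + 19758576501522*t^3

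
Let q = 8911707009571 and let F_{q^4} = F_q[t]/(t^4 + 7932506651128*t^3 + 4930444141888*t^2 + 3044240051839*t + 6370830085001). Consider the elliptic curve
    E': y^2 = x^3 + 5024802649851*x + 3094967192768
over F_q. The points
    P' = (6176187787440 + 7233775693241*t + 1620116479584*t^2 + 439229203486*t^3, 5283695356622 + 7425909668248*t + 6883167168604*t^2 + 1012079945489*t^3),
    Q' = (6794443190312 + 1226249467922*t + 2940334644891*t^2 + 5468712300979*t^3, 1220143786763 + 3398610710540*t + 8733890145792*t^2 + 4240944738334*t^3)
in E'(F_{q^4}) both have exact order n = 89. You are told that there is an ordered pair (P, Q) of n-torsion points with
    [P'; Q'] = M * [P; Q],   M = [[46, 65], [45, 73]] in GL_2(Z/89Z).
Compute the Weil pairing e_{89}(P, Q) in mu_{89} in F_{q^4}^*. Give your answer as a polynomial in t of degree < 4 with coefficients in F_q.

1831645077940 + 6674493635854*t + 4690433951858*t^2 + 6848595866343*t^3

The 89-Weil pairing on E[89] over F_{8911707009571} is alternating-bilinear: e_{89}(P',Q') = e_{89}(P,Q)^det(M).
46*73 - 65*45 = 433; reduced mod 89: det = 77, inverse 37.
Run Miller on y^2=x^3+5024802649851*x+3094967192768 over F_{8911707009571}: ladder 1011001 (7 bits); e = f_P(D_Q)/f_Q(D_P).
f_P(D_Q)/f_Q(D_P) = 5097015792613 + 5332982211151*t + 6870577589504*t^2 + 1849448370142*t^3.
(5097015792613 + 5332982211151*t + 6870577589504*t^2 + 1849448370142*t^3)^{37} mod (8911707009571,f) = 1831645077940 + 6674493635854*t + 4690433951858*t^2 + 6848595866343*t^3.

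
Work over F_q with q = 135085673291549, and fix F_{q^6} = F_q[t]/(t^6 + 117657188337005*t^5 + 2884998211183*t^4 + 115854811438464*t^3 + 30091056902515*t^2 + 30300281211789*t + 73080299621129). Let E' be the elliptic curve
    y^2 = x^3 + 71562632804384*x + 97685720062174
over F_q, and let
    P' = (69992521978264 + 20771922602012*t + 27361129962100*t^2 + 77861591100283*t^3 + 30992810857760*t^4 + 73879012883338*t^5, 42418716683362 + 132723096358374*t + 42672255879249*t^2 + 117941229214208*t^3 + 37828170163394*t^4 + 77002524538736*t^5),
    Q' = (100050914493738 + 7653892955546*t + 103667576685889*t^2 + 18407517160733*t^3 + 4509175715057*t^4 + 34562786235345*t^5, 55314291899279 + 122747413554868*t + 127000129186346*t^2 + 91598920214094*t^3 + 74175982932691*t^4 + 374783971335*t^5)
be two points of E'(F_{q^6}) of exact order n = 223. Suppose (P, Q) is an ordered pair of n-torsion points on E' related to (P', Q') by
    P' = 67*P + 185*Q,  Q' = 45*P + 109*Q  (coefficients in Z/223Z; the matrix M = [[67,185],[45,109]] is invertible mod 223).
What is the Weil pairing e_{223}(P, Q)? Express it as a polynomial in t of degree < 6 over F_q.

43551665694446 + 14594178305761*t + 50669381942403*t^2 + 34572264231793*t^3 + 44052919567903*t^4 + 68378335097090*t^5

e_{223} is bilinear + alternating on E[223], so e_{223}(67*P + 185*Q, 45*P + 109*Q) = e_{223}(P,Q)^(67*109-185*45).
det(M) mod 223 = 93; its inverse in (Z/223)^* is 12 (check: 93*12 mod 223 = 1).
Build f_{223,P'} and f_{223,Q'} via the 8-bit ladder of 223=11011111_2; evaluate at shifted divisors; quotient in F_{135085673291549^6}.
So e_{223}(P',Q') = 32241104541225 + 81342906182595*t + 41292006301979*t^2 + 126852555107204*t^3 + 85206850187670*t^4 + 22369006976699*t^5.
Thus e_{223}(P,Q) = 43551665694446 + 14594178305761*t + 50669381942403*t^2 + 34572264231793*t^3 + 44052919567903*t^4 + 68378335097090*t^5.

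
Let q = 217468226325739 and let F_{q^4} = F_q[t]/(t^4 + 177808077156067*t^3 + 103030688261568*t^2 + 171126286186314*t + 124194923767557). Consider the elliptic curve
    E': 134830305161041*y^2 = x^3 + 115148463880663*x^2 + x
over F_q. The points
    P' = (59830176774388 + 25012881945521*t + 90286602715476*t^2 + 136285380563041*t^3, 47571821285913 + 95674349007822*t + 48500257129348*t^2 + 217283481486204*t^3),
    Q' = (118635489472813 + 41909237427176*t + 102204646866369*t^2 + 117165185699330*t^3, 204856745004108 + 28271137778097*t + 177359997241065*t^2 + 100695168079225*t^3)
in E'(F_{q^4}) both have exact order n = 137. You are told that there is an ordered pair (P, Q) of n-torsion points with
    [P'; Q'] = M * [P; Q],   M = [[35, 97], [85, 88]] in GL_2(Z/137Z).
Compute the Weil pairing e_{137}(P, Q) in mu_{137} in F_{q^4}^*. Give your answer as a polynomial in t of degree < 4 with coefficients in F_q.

e_{137} is bilinear + alternating on E[137], so e_{137}(35*P + 97*Q, 85*P + 88*Q) = e_{137}(P,Q)^(35*88-97*85).
Hence e(P,Q) = e(P',Q')^{127} where 127 = 41^{-1} mod 137.
Undo Montgomery via alpha=30454409729197, beta=28591798019308: (a',b')=(45467500323300,194551274719265) over F_{217468226325739}.
Double-and-add over 10001001: 8-1 doublings, 3-1 additions; each step l_{T,T}/v_{2T} or l_{T,P'}/v at Q'+S for random S.
The quotient is 5405341662320 + 61432874817893*t + 34076783018822*t^2 + 32630845694642*t^3.
Finally e_{137}(P,Q) = 209585085927691 + 18026111816720*t + 162272797371513*t^2 + 25602744233476*t^3.

209585085927691 + 18026111816720*t + 162272797371513*t^2 + 25602744233476*t^3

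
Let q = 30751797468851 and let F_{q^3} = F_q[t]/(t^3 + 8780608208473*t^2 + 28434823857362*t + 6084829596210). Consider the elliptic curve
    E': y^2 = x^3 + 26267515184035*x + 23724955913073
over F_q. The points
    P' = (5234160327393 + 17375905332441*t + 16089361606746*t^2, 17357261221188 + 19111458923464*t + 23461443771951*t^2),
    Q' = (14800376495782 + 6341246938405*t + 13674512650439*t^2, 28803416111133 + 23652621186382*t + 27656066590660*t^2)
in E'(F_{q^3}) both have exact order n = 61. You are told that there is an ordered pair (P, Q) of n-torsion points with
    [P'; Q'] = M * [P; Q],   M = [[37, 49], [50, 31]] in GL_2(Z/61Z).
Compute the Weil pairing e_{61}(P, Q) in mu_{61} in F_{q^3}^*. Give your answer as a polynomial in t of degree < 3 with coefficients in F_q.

13757226867020 + 11358117018674*t + 11822233518280*t^2

Under M = [[37,49],[50,31]] in GL_2(Z/61), e_{61}(P',Q') = e_{61}(P,Q)^(37*31-49*50 mod 61).
Hence e(P,Q) = e(P',Q')^{36} where 36 = 39^{-1} mod 61.
Double-and-add over 111101: 6-1 doublings, 5-1 additions; each step l_{T,T}/v_{2T} or l_{T,P'}/v at Q'+S for random S.
The quotient is 11908310159614 + 10042340745442*t + 14342528426873*t^2.
e_{61}(P,Q) = (11908310159614 + 10042340745442*t + 14342528426873*t^2)^{36} = 13757226867020 + 11358117018674*t + 11822233518280*t^2.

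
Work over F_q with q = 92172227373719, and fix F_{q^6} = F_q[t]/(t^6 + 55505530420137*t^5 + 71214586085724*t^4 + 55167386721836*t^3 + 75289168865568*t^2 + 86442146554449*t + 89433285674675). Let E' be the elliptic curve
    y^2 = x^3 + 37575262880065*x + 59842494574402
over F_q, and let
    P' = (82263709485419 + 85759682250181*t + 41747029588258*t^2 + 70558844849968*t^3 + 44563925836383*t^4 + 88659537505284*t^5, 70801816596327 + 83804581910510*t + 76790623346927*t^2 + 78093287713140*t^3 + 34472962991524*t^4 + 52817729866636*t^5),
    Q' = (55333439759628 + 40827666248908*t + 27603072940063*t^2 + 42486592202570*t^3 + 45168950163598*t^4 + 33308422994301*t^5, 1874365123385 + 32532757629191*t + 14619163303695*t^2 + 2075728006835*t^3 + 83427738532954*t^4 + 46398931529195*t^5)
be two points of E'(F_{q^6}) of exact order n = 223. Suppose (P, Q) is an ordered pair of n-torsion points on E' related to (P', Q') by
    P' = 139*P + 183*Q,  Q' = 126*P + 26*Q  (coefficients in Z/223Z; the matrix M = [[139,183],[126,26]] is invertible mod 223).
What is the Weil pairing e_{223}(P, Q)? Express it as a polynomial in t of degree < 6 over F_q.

21593664637354 + 19556733754958*t + 56931910959295*t^2 + 42198554417434*t^3 + 60015425580482*t^4 + 60579114225416*t^5

Alternating bilinearity on E[223] (values in mu_{223} in F_{92172227373719^6}) gives e(P',Q') = e(P,Q)^det(M).
Hence e(P,Q) = e(P',Q')^{140} where 140 = 180^{-1} mod 223.
n = 223 = (11011111)_2 (8 bits, wt 7); accumulate f_{223,P'}(Q'+S)/f_{223,P'}(S) along the 7-step ladder.
e_{223}(P',Q') = 82545758894283 + 2396257988050*t + 83090321970918*t^2 + 63536831159969*t^3 + 90766610376602*t^4 + 82895459203412*t^5.
Hence e(P,Q) = 21593664637354 + 19556733754958*t + 56931910959295*t^2 + 42198554417434*t^3 + 60015425580482*t^4 + 60579114225416*t^5 in F_{92172227373719^6}^*.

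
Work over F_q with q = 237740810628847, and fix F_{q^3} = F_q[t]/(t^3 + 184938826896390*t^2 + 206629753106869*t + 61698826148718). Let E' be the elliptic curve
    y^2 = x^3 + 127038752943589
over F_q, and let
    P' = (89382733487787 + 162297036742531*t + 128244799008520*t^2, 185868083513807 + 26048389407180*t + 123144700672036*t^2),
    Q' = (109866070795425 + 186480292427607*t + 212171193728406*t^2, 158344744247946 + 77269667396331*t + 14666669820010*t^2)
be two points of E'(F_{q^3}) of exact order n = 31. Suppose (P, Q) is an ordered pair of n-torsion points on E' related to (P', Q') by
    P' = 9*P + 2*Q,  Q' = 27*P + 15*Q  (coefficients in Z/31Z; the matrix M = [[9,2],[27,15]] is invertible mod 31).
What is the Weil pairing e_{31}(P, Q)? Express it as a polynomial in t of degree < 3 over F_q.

22472246202601 + 174880238746715*t + 216275732500227*t^2

e_{31}(aP+bQ,cP+dQ) = e_{31}(P,Q)^(ad-bc); with (a,b,c,d)=(9,2,27,15) this gives the det-31 law.
Inverting 19 mod 31: 18. Thus e_{31}(P,Q) = e(P',Q')^{18}.
Run Miller on y^2=x^3+127038752943589 over F_{237740810628847}: ladder 11111 (5 bits); e = f_P(D_Q)/f_Q(D_P).
Miller gives e_{31}(P',Q') = 122902319885651 + 45085658011537*t + 99134884397368*t^2 in F_{237740810628847^3}.
Thus e_{31}(P,Q) = 22472246202601 + 174880238746715*t + 216275732500227*t^2.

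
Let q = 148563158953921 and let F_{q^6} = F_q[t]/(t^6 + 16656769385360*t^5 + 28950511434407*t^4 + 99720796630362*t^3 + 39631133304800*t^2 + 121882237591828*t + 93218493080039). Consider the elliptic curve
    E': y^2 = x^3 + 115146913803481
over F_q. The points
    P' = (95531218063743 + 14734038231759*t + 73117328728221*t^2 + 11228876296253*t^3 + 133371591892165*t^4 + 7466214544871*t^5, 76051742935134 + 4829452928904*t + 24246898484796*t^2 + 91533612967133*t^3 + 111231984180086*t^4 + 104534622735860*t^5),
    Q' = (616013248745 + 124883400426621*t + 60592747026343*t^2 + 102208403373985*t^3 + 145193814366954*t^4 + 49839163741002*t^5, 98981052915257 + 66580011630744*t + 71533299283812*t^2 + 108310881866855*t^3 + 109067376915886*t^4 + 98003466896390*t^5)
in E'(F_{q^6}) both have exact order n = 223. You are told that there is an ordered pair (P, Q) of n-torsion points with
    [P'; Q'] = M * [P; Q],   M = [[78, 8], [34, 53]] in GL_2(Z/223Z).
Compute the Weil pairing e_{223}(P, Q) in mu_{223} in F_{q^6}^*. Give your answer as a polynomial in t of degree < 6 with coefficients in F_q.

124369033707153 + 100524418379532*t + 98659610128610*t^2 + 118492330738075*t^3 + 12544981569305*t^4 + 29700139889084*t^5

Since e_{223}(P,P)=e_{223}(Q,Q)=1 and e_{223}(Q,P)=e_{223}(P,Q)^{-1}, expanding e_{223}(78*P + 8*Q,34*P + 53*Q) leaves e(P,Q)^det(M).
det M = 78*53 - 8*34 = 3862 = 71 (mod 223); 71^{-1} = 22 (mod 223).
n = 223 = (11011111)_2 (8 bits, wt 7); accumulate f_{223,P'}(Q'+S)/f_{223,P'}(S) along the 7-step ladder.
e_{223}(P',Q') = 81932544317343 + 144764909084228*t + 115699792823004*t^2 + 114803297745213*t^3 + 62786072510820*t^4 + 30707871448902*t^5.
Raise to 22: e(P,Q) = 124369033707153 + 100524418379532*t + 98659610128610*t^2 + 118492330738075*t^3 + 12544981569305*t^4 + 29700139889084*t^5 in mu_{223}.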